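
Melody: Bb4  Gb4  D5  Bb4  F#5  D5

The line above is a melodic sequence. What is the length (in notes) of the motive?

2

Try groups of 2 (3 cells in 6 notes):
Bb4 Gb4 | D5 Bb4 | F#5 D5
Every group is a transposition up a 3rd of the one before; no shorter unit works.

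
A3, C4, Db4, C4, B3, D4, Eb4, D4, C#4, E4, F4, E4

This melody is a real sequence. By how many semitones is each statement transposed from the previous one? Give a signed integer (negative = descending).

2

Unit = 4 notes; the statements start on A3, B3, C#4, moving up a 2nd each time.
A3 to B3 spans +2 semitones.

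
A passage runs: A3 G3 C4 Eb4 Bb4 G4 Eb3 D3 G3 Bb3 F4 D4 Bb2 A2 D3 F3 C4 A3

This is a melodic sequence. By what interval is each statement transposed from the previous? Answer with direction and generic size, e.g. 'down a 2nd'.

The 6-note cells begin on A3, Eb3, Bb2 — each down a 4th from the last.
A3 to Eb3 is down a 4th.

down a 4th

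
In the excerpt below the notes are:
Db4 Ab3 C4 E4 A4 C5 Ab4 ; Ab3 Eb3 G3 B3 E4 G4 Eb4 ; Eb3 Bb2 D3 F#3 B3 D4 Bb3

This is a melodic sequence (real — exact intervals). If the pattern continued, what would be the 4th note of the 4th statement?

C#3

The unit is 7 notes. Position-4 pitches of the 3 shown cells: E4, B3, F#3.
Each moves down a 4th; the next is C#3.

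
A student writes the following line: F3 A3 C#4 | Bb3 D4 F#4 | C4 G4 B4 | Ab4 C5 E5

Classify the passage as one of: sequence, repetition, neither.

Note 1 of cell 3 is C4; if this were a sequence it would be Eb4. No unit length gives a consistent transposition pattern.

neither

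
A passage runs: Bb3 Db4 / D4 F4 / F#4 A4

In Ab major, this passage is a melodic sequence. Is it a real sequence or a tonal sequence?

Each cell has the same semitone pattern (3,) — intervals are preserved exactly.
And D4 lies outside Ab major, so the sequence is real rather than tonal.

real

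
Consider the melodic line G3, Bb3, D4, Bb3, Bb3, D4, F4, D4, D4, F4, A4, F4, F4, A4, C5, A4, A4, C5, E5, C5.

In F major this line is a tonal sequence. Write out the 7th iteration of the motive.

Taking 4-note groups, the heads are G3, Bb3, D4, F4, A4: the pattern moves up a 3rd.
Extending up a 3rd: C5 → E5.
So cell 7 is E5 G5 Bb5 G5.

E5 G5 Bb5 G5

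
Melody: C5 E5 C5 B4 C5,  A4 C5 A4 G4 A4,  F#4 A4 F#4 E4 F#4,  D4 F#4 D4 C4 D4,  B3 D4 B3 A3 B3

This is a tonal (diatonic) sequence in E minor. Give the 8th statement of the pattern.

C3 E3 C3 B2 C3

The 5-note cells begin on C5, A4, F#4, D4, B3 — each down a 3rd from the last.
Continuing the starts: G3 → E3 → C3.
From C3 the diatonic shape gives C3 E3 C3 B2 C3.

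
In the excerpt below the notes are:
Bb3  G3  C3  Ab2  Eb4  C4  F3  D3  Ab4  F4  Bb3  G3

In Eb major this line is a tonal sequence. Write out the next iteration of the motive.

D5 Bb4 Eb4 C4

Taking 4-note groups, the heads are Bb3, Eb4, Ab4: the pattern moves up a 4th.
From D5 the diatonic shape gives D5 Bb4 Eb4 C4.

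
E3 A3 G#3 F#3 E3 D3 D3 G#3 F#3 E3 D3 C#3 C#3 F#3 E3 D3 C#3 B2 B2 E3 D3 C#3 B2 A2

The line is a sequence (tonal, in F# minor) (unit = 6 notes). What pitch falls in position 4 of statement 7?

The unit is 6 notes. Position-4 pitches of the 4 shown cells: F#3, E3, D3, C#3.
Each moves down a 2nd. Continuing: B2 → A2 → G#2.

G#2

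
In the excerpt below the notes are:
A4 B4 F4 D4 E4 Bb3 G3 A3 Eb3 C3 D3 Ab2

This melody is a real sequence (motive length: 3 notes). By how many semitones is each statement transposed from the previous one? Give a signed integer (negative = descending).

Unit = 3 notes; the statements start on A4, D4, G3, C3, moving down a 5th each time.
Counting half-steps from A4 to D4: -7.

-7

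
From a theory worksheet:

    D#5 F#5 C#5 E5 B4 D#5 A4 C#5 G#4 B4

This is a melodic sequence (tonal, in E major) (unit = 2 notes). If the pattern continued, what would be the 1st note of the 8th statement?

With 2-note cells, note 1 of each statement runs D#5, C#5, B4, A4, G#4.
Extending down a 2nd: F#4 → E4 → D#4.

D#4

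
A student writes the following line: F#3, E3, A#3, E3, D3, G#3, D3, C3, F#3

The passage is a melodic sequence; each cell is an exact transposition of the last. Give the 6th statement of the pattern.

The 3-note cells begin on F#3, E3, D3 — each down a 2nd from the last.
Continuing the starts: C3 → Bb2 → Ab2.
Statement 6 starts on Ab2 and keeps the same exact contour: Ab2 Gb2 C3.

Ab2 Gb2 C3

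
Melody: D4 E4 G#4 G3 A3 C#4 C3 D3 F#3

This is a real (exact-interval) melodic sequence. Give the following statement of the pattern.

F2 G2 B2

With a 3-note motive the entries are D4, G3, C3, each down a 5th from the previous.
From F2 the exact shape gives F2 G2 B2.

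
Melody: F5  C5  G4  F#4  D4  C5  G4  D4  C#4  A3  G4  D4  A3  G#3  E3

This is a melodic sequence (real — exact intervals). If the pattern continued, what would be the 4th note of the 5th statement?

Grouping in 5s, the 4th note of each cell is F#4, C#4, G#3.
Each moves down a 4th. Continuing: D#3 → A#2.

A#2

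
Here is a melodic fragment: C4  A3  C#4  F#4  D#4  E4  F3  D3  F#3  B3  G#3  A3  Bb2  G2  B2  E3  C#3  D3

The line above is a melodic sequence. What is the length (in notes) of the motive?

6

There are 18 notes; a 6-note unit gives 3 cells:
C4 A3 C#4 F#4 D#4 E4 | F3 D3 F#3 B3 G#3 A3 | Bb2 G2 B2 E3 C#3 D3
Every group is a transposition down a 5th of the one before; no shorter unit works.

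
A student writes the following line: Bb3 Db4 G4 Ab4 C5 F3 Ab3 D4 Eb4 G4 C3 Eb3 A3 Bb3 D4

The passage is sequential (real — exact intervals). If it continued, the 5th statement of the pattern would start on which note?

D2

The 5-note cells begin on Bb3, F3, C3 — each down a 4th from the last.
Extending the heads down a 4th: G2 → D2.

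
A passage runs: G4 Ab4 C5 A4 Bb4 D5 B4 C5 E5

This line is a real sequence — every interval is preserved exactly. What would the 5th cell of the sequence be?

Taking 3-note groups, the heads are G4, A4, B4: the pattern moves up a 2nd.
Carrying on: C#5 → D#5.
From D#5 the exact shape gives D#5 E5 G#5.

D#5 E5 G#5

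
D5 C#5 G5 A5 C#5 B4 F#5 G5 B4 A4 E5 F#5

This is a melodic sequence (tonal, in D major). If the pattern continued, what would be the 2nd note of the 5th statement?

F#4

Grouping in 4s, the 2nd note of each cell is C#5, B4, A4.
Each moves down a 2nd. Continuing: G4 → F#4.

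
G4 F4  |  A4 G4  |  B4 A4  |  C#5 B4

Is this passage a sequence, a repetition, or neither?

sequence

Each 2-note cell is the previous one transposed up a 2nd.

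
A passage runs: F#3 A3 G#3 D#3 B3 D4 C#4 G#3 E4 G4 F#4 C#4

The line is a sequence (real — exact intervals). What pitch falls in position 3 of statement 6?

A5

Grouping in 4s, the 3rd note of each cell is G#3, C#4, F#4.
Extending up a 4th: B4 → E5 → A5.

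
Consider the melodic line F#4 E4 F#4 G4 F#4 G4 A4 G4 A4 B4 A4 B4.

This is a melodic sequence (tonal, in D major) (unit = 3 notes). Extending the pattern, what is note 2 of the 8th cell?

E5

The unit is 3 notes. Position-2 pitches of the 4 shown cells: E4, F#4, G4, A4.
Each moves up a 2nd. Continuing: B4 → C#5 → D5 → E5.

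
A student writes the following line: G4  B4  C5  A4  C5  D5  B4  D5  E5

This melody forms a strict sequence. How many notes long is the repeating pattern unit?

3

There are 9 notes; a 3-note unit gives 3 cells:
G4 B4 C5 | A4 C5 D5 | B4 D5 E5
Every group is a transposition up a 2nd of the one before; no shorter unit works.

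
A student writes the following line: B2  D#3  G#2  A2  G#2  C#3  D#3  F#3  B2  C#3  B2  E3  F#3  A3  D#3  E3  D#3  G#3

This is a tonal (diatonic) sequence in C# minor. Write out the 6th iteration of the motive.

E4 G#4 C#4 D#4 C#4 F#4

Taking 6-note groups, the heads are B2, D#3, F#3: the pattern moves up a 3rd.
Continuing the starts: A3 → C#4 → E4.
Statement 6 starts on E4 and keeps the same diatonic contour: E4 G#4 C#4 D#4 C#4 F#4.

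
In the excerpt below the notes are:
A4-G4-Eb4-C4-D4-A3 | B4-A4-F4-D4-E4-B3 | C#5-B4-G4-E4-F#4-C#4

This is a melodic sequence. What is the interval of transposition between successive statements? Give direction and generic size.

up a 2nd

Taking 6-note groups, the heads are A4, B4, C#5: the pattern moves up a 2nd.
From A4 to B4: up a 2nd.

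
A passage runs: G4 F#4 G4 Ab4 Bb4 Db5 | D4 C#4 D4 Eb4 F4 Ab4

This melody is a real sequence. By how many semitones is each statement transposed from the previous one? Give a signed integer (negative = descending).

The 6-note cells begin on G4, D4 — each down a 4th from the last.
G4→D4 is 62 − 67 = -5 semitones.

-5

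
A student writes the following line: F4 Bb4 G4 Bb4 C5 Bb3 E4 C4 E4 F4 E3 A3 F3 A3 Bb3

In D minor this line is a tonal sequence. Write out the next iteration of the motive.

A2 D3 Bb2 D3 E3

Unit = 5 notes; the statements start on F4, Bb3, E3, moving down a 5th each time.
From A2 the diatonic shape gives A2 D3 Bb2 D3 E3.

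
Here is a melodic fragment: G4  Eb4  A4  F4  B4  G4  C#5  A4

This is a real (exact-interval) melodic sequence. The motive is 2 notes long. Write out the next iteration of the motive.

D#5 B4

The 2-note cells begin on G4, A4, B4, C#5 — each up a 2nd from the last.
Statement 5 starts on D#5 and keeps the same exact contour: D#5 B4.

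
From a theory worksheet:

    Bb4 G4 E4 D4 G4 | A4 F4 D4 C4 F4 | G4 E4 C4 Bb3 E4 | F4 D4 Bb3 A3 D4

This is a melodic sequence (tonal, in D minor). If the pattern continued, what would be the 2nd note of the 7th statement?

The unit is 5 notes. Position-2 pitches of the 4 shown cells: G4, F4, E4, D4.
Carrying that down a 2nd forward: C4 → Bb3 → A3.

A3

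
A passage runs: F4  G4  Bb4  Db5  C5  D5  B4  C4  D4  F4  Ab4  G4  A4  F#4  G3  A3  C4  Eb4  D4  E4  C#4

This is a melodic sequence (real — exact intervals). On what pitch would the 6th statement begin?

E2

Taking 7-note groups, the heads are F4, C4, G3: the pattern moves down a 4th.
Extending the heads down a 4th: D3 → A2 → E2.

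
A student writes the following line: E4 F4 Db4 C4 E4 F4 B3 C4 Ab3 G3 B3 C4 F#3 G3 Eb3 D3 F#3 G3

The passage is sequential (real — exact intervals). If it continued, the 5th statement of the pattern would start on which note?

The 6-note cells begin on E4, B3, F#3 — each down a 4th from the last.
Extending the heads down a 4th: C#3 → G#2.

G#2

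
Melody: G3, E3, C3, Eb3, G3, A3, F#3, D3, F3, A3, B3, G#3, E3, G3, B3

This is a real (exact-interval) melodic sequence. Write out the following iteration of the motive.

With a 5-note motive the entries are G3, A3, B3, each up a 2nd from the previous.
From C#4 the exact shape gives C#4 A#3 F#3 A3 C#4.

C#4 A#3 F#3 A3 C#4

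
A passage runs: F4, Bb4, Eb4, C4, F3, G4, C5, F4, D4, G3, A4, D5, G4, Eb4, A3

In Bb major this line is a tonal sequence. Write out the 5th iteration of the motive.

Taking 5-note groups, the heads are F4, G4, A4: the pattern moves up a 2nd.
Continuing the starts: Bb4 → C5.
So cell 5 is C5 F5 Bb4 G4 C4.

C5 F5 Bb4 G4 C4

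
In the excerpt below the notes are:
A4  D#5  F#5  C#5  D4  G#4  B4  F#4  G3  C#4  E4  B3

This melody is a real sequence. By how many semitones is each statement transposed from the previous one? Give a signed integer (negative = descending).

-7

Unit = 4 notes; the statements start on A4, D4, G3, moving down a 5th each time.
A4→D4 is 62 − 69 = -7 semitones.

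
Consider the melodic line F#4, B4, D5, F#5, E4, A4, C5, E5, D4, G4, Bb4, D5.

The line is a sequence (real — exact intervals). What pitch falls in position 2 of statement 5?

The unit is 4 notes. Position-2 pitches of the 3 shown cells: B4, A4, G4.
Carrying that down a 2nd forward: F4 → Eb4.

Eb4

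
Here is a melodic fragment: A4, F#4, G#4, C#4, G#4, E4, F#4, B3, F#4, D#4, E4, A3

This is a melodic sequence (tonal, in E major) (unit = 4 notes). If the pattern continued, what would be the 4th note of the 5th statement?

The unit is 4 notes. Position-4 pitches of the 3 shown cells: C#4, B3, A3.
Each moves down a 2nd. Continuing: G#3 → F#3.

F#3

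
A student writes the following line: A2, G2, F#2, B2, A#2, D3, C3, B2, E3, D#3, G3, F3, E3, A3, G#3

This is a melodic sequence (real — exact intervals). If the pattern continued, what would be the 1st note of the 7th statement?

The unit is 5 notes. Position-1 pitches of the 3 shown cells: A2, D3, G3.
Carrying that up a 4th forward: C4 → F4 → Bb4 → Eb5.

Eb5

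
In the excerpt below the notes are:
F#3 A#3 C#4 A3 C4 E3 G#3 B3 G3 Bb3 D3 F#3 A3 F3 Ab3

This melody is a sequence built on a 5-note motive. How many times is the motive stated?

3

15 notes in groups of 5 gives 15/5 = 3 statements.
Starts: F#3, E3, D3 — each down a 2nd.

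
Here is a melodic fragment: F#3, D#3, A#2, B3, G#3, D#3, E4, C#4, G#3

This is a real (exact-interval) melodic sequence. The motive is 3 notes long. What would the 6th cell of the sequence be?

G5 E5 B4

Taking 3-note groups, the heads are F#3, B3, E4: the pattern moves up a 4th.
Extending up a 4th: A4 → D5 → G5.
From G5 the exact shape gives G5 E5 B4.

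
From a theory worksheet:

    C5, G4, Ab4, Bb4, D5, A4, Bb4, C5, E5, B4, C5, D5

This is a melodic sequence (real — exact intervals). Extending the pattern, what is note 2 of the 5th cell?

The unit is 4 notes. Position-2 pitches of the 3 shown cells: G4, A4, B4.
Extending up a 2nd: C#5 → D#5.

D#5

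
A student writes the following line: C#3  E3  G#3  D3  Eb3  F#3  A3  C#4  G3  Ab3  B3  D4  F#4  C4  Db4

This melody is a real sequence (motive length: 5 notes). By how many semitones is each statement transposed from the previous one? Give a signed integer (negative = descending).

With a 5-note motive the entries are C#3, F#3, B3, each up a 4th from the previous.
Counting half-steps from C#3 to F#3: 5.

5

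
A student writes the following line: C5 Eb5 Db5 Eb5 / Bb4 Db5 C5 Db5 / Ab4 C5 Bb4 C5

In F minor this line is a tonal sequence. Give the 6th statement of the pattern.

The 4-note cells begin on C5, Bb4, Ab4 — each down a 2nd from the last.
Extending down a 2nd: G4 → F4 → Eb4.
From Eb4 the diatonic shape gives Eb4 G4 F4 G4.

Eb4 G4 F4 G4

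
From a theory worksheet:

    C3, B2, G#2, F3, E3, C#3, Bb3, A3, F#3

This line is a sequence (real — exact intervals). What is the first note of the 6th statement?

The 3-note cells begin on C3, F3, Bb3 — each up a 4th from the last.
Extending the heads up a 4th: Eb4 → Ab4 → Db5.

Db5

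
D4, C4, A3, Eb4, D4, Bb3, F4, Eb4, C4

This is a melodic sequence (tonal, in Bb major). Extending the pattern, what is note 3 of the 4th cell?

D4

With 3-note cells, note 3 of each statement runs A3, Bb3, C4.
Each moves up a 2nd; the next is D4.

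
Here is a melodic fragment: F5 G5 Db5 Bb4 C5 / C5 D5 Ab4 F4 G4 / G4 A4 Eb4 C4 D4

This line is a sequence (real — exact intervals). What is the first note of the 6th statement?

E3

The 5-note cells begin on F5, C5, G4 — each down a 4th from the last.
Continuing: D4 → A3 → E3. Statement 6 starts on E3.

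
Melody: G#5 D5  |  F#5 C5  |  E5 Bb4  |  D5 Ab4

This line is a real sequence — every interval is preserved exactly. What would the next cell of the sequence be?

Unit = 2 notes; the statements start on G#5, F#5, E5, D5, moving down a 2nd each time.
From C5 the exact shape gives C5 Gb4.

C5 Gb4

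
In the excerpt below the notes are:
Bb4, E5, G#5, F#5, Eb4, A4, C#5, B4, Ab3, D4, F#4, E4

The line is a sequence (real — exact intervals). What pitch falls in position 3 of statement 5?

The unit is 4 notes. Position-3 pitches of the 3 shown cells: G#5, C#5, F#4.
Carrying that down a 5th forward: B3 → E3.

E3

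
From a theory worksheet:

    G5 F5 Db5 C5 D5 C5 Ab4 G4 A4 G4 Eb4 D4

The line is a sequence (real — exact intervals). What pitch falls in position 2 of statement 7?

B2

The unit is 4 notes. Position-2 pitches of the 3 shown cells: F5, C5, G4.
Extending down a 4th: D4 → A3 → E3 → B2.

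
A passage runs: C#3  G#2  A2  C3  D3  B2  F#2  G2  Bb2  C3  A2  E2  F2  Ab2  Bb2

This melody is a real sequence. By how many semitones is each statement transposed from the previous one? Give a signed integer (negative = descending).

With a 5-note motive the entries are C#3, B2, A2, each down a 2nd from the previous.
C#3 to B2 spans -2 semitones.

-2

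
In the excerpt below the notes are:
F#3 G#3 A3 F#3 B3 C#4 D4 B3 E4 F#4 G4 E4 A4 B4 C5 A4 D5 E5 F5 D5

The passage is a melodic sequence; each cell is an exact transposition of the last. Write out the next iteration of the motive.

Unit = 4 notes; the statements start on F#3, B3, E4, A4, D5, moving up a 4th each time.
From G5 the exact shape gives G5 A5 Bb5 G5.

G5 A5 Bb5 G5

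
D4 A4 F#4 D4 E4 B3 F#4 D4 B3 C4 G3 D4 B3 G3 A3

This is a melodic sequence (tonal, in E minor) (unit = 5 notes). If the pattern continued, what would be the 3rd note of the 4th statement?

G3

Grouping in 5s, the 3rd note of each cell is F#4, D4, B3.
Each moves down a 3rd; the next is G3.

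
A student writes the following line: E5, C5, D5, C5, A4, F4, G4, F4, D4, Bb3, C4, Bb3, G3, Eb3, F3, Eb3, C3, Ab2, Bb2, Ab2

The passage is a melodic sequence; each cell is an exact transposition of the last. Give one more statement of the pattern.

With a 4-note motive the entries are E5, A4, D4, G3, C3, each down a 5th from the previous.
From F2 the exact shape gives F2 Db2 Eb2 Db2.

F2 Db2 Eb2 Db2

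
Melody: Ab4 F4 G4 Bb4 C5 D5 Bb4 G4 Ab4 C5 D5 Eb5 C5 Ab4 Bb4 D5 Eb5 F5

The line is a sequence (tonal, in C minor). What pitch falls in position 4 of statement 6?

Grouping in 6s, the 4th note of each cell is Bb4, C5, D5.
Each moves up a 2nd. Continuing: Eb5 → F5 → G5.

G5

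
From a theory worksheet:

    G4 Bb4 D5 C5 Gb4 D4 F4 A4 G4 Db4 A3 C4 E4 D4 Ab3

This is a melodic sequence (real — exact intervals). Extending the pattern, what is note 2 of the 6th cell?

A2

The unit is 5 notes. Position-2 pitches of the 3 shown cells: Bb4, F4, C4.
Carrying that down a 4th forward: G3 → D3 → A2.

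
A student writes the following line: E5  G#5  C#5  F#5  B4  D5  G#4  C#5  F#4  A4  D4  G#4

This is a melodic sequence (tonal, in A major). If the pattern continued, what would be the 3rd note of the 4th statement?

With 4-note cells, note 3 of each statement runs C#5, G#4, D4.
One more down a 4th gives A3.

A3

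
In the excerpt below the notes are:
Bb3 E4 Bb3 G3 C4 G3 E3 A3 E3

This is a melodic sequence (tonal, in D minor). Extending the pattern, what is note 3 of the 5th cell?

A2

The unit is 3 notes. Position-3 pitches of the 3 shown cells: Bb3, G3, E3.
Carrying that down a 3rd forward: C3 → A2.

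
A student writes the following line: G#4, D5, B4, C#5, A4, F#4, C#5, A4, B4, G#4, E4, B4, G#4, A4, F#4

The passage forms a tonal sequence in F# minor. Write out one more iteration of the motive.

D4 A4 F#4 G#4 E4

With a 5-note motive the entries are G#4, F#4, E4, each down a 2nd from the previous.
So cell 4 is D4 A4 F#4 G#4 E4.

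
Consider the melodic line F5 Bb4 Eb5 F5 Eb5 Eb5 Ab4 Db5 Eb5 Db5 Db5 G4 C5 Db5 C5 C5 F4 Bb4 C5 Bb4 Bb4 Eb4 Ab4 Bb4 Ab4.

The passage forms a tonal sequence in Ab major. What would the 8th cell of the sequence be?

The 5-note cells begin on F5, Eb5, Db5, C5, Bb4 — each down a 2nd from the last.
Carrying on: Ab4 → G4 → F4.
Statement 8 starts on F4 and keeps the same diatonic contour: F4 Bb3 Eb4 F4 Eb4.

F4 Bb3 Eb4 F4 Eb4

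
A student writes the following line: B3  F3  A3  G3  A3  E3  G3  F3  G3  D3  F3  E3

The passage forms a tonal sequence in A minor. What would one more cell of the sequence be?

Taking 4-note groups, the heads are B3, A3, G3: the pattern moves down a 2nd.
So cell 4 is F3 C3 E3 D3.

F3 C3 E3 D3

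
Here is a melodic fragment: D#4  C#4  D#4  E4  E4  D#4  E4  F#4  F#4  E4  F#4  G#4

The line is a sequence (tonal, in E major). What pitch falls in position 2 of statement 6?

A4

Grouping in 4s, the 2nd note of each cell is C#4, D#4, E4.
Each moves up a 2nd. Continuing: F#4 → G#4 → A4.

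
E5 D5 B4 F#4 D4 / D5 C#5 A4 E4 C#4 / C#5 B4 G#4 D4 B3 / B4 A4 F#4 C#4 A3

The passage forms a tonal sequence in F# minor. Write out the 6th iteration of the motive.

Taking 5-note groups, the heads are E5, D5, C#5, B4: the pattern moves down a 2nd.
Carrying on: A4 → G#4.
Statement 6 starts on G#4 and keeps the same diatonic contour: G#4 F#4 D4 A3 F#3.

G#4 F#4 D4 A3 F#3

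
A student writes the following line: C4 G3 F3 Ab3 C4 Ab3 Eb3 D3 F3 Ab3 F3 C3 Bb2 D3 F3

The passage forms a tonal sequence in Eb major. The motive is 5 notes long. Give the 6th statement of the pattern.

With a 5-note motive the entries are C4, Ab3, F3, each down a 3rd from the previous.
Carrying on: D3 → Bb2 → G2.
From G2 the diatonic shape gives G2 D2 C2 Eb2 G2.

G2 D2 C2 Eb2 G2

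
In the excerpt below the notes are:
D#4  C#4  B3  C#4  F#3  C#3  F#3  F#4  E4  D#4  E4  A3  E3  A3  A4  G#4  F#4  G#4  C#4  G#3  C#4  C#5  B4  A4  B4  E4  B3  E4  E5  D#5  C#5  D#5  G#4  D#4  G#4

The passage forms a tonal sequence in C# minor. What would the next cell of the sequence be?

Taking 7-note groups, the heads are D#4, F#4, A4, C#5, E5: the pattern moves up a 3rd.
From G#5 the diatonic shape gives G#5 F#5 E5 F#5 B4 F#4 B4.

G#5 F#5 E5 F#5 B4 F#4 B4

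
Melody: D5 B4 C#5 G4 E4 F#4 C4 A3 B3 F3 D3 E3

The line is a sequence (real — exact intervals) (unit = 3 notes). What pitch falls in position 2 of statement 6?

Grouping in 3s, the 2nd note of each cell is B4, E4, A3, D3.
Carrying that down a 5th forward: G2 → C2.

C2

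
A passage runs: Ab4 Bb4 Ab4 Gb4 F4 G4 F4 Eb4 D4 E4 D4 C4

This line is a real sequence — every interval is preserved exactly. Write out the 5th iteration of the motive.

G#3 A#3 G#3 F#3

The 4-note cells begin on Ab4, F4, D4 — each down a 3rd from the last.
Continuing the starts: B3 → G#3.
So cell 5 is G#3 A#3 G#3 F#3.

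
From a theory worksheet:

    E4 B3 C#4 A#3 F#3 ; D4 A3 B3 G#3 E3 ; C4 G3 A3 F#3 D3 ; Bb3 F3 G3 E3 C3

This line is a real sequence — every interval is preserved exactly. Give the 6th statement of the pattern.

With a 5-note motive the entries are E4, D4, C4, Bb3, each down a 2nd from the previous.
Continuing the starts: Ab3 → Gb3.
From Gb3 the exact shape gives Gb3 Db3 Eb3 C3 Ab2.

Gb3 Db3 Eb3 C3 Ab2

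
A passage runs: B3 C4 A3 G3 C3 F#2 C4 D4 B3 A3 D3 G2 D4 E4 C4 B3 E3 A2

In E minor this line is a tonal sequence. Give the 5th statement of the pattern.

F#4 G4 E4 D4 G3 C3

With a 6-note motive the entries are B3, C4, D4, each up a 2nd from the previous.
Carrying on: E4 → F#4.
Statement 5 starts on F#4 and keeps the same diatonic contour: F#4 G4 E4 D4 G3 C3.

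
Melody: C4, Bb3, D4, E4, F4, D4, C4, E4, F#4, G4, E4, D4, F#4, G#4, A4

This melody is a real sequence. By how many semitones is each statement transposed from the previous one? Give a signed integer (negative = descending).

2

Taking 5-note groups, the heads are C4, D4, E4: the pattern moves up a 2nd.
Counting half-steps from C4 to D4: 2.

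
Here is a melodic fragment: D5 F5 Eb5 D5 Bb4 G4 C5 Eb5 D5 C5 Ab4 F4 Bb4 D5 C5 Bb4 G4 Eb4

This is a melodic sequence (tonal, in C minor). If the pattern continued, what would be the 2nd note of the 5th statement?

Grouping in 6s, the 2nd note of each cell is F5, Eb5, D5.
Each moves down a 2nd. Continuing: C5 → Bb4.

Bb4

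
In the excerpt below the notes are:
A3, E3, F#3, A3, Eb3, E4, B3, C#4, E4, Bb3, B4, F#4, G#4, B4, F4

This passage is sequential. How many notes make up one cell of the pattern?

5

There are 15 notes; a 5-note unit gives 3 cells:
A3 E3 F#3 A3 Eb3 | E4 B3 C#4 E4 Bb3 | B4 F#4 G#4 B4 F4
Each cell is the previous one up a 5th — so the unit is 5 notes.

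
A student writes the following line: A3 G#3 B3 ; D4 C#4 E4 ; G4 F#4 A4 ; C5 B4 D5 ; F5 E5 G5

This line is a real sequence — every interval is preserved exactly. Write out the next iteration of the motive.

With a 3-note motive the entries are A3, D4, G4, C5, F5, each up a 4th from the previous.
Statement 6 starts on Bb5 and keeps the same exact contour: Bb5 A5 C6.

Bb5 A5 C6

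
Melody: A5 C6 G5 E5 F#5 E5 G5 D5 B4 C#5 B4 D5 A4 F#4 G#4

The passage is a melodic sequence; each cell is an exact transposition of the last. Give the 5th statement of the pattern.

With a 5-note motive the entries are A5, E5, B4, each down a 4th from the previous.
Extending down a 4th: F#4 → C#4.
So cell 5 is C#4 E4 B3 G#3 A#3.

C#4 E4 B3 G#3 A#3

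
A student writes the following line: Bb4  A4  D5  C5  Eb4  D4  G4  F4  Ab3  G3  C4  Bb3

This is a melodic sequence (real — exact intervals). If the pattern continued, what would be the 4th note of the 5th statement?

Grouping in 4s, the 4th note of each cell is C5, F4, Bb3.
Each moves down a 5th. Continuing: Eb3 → Ab2.

Ab2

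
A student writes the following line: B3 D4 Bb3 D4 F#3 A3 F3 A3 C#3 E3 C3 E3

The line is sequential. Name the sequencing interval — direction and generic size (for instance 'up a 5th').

Unit = 4 notes; the statements start on B3, F#3, C#3, moving down a 4th each time.
From B3 to F#3: down a 4th.

down a 4th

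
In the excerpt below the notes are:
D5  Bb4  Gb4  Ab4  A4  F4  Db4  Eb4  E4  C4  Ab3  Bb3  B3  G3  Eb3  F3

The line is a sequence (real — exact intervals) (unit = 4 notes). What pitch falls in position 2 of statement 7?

E2

With 4-note cells, note 2 of each statement runs Bb4, F4, C4, G3.
Extending down a 4th: D3 → A2 → E2.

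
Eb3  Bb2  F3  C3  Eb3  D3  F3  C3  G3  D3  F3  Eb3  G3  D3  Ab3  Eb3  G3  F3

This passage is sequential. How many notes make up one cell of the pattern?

6

18 notes total. Splitting into 3 groups of 6:
Eb3 Bb2 F3 C3 Eb3 D3 | F3 C3 G3 D3 F3 Eb3 | G3 D3 Ab3 Eb3 G3 F3
Each cell is the previous one up a 2nd — so the unit is 6 notes.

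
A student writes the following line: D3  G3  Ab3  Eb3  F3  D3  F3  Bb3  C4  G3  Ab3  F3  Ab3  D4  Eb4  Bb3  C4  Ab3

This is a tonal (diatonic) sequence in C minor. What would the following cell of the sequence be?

The 6-note cells begin on D3, F3, Ab3 — each up a 3rd from the last.
So cell 4 is C4 F4 G4 D4 Eb4 C4.

C4 F4 G4 D4 Eb4 C4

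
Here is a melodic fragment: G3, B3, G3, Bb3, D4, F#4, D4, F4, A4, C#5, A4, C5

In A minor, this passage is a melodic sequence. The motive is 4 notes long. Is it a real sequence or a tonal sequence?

Each cell has the same semitone pattern (4, -4, 3) — intervals are preserved exactly.
And Bb3 lies outside A minor, so the sequence is real rather than tonal.

real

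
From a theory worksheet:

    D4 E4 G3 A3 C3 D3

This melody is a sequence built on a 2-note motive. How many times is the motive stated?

3

6 notes in groups of 2 gives 6/2 = 3 statements.
Starts: D4, G3, C3 — each down a 5th.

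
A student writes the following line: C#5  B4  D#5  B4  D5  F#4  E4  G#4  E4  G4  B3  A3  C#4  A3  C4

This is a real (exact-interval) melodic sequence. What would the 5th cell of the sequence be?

A2 G2 B2 G2 Bb2

Unit = 5 notes; the statements start on C#5, F#4, B3, moving down a 5th each time.
Carrying on: E3 → A2.
From A2 the exact shape gives A2 G2 B2 G2 Bb2.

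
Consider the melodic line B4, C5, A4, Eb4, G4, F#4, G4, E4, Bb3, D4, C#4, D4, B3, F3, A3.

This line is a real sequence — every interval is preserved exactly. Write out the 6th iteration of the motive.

A#2 B2 G#2 D2 F#2

Taking 5-note groups, the heads are B4, F#4, C#4: the pattern moves down a 4th.
Continuing the starts: G#3 → D#3 → A#2.
So cell 6 is A#2 B2 G#2 D2 F#2.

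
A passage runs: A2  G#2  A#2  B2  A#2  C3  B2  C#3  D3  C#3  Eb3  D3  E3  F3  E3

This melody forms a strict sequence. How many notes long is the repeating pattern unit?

5

Try groups of 5 (3 cells in 15 notes):
A2 G#2 A#2 B2 A#2 | C3 B2 C#3 D3 C#3 | Eb3 D3 E3 F3 E3
Each cell is the previous one up a 3rd — so the unit is 5 notes.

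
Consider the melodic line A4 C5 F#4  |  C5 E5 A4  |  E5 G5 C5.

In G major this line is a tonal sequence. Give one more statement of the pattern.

Taking 3-note groups, the heads are A4, C5, E5: the pattern moves up a 3rd.
So cell 4 is G5 B5 E5.

G5 B5 E5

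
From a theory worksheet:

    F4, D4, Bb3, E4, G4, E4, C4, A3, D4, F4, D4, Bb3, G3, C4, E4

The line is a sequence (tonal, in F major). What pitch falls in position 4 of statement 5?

Grouping in 5s, the 4th note of each cell is E4, D4, C4.
Extending down a 2nd: Bb3 → A3.

A3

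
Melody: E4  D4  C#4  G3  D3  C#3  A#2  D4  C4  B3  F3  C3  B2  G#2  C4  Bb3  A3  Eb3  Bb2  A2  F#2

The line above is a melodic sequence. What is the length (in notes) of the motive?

7

Try groups of 7 (3 cells in 21 notes):
E4 D4 C#4 G3 D3 C#3 A#2 | D4 C4 B3 F3 C3 B2 G#2 | C4 Bb3 A3 Eb3 Bb2 A2 F#2
Each cell is the previous one down a 2nd — so the unit is 7 notes.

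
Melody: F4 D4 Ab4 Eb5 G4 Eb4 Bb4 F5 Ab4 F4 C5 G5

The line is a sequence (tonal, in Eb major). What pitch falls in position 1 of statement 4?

Grouping in 4s, the 1st note of each cell is F4, G4, Ab4.
Each moves up a 2nd; the next is Bb4.

Bb4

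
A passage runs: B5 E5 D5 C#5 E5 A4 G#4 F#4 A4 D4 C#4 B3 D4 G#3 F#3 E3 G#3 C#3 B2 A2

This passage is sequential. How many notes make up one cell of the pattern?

20 notes total. Splitting into 5 groups of 4:
B5 E5 D5 C#5 | E5 A4 G#4 F#4 | A4 D4 C#4 B3 | D4 G#3 F#3 E3 | G#3 C#3 B2 A2
Every group is a transposition down a 5th of the one before; no shorter unit works.

4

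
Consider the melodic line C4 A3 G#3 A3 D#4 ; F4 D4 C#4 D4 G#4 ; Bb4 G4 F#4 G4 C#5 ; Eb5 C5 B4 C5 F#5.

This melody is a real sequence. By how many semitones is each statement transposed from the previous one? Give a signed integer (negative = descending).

5

The 5-note cells begin on C4, F4, Bb4, Eb5 — each up a 4th from the last.
Counting half-steps from C4 to F4: 5.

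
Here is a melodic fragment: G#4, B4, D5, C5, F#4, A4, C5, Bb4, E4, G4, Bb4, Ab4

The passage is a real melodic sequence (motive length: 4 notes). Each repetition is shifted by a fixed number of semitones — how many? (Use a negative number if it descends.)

Taking 4-note groups, the heads are G#4, F#4, E4: the pattern moves down a 2nd.
Counting half-steps from G#4 to F#4: -2.

-2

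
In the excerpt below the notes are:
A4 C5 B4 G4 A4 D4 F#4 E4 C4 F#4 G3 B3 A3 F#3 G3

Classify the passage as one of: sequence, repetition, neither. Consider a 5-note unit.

Note 5 of cell 2 is F#4; if this were a sequence it would be D4. No unit length gives a consistent transposition pattern.

neither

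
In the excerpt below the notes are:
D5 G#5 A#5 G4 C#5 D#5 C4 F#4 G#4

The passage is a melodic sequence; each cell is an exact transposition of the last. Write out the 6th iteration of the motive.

Taking 3-note groups, the heads are D5, G4, C4: the pattern moves down a 5th.
Extending down a 5th: F3 → Bb2 → Eb2.
From Eb2 the exact shape gives Eb2 A2 B2.

Eb2 A2 B2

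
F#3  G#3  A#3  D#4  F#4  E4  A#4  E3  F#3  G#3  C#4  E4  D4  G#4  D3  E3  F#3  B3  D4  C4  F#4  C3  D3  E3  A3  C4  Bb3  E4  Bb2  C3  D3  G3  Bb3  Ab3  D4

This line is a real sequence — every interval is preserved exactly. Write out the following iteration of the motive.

Ab2 Bb2 C3 F3 Ab3 Gb3 C4

Taking 7-note groups, the heads are F#3, E3, D3, C3, Bb2: the pattern moves down a 2nd.
Statement 6 starts on Ab2 and keeps the same exact contour: Ab2 Bb2 C3 F3 Ab3 Gb3 C4.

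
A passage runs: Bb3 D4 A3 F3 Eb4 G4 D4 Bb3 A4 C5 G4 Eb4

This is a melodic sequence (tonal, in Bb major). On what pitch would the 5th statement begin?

G5

With a 4-note motive the entries are Bb3, Eb4, A4, each up a 4th from the previous.
Continuing: D5 → G5. Statement 5 starts on G5.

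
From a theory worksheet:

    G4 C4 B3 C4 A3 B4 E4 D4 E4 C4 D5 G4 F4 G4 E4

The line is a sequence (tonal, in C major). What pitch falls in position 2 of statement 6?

F5

The unit is 5 notes. Position-2 pitches of the 3 shown cells: C4, E4, G4.
Carrying that up a 3rd forward: B4 → D5 → F5.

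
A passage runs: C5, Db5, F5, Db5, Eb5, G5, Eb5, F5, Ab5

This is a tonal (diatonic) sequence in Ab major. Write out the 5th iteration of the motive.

G5 Ab5 C6

Taking 3-note groups, the heads are C5, Db5, Eb5: the pattern moves up a 2nd.
Carrying on: F5 → G5.
So cell 5 is G5 Ab5 C6.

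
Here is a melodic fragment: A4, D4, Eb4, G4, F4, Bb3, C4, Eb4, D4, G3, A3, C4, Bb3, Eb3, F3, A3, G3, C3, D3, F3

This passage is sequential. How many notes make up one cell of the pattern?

There are 20 notes; a 4-note unit gives 5 cells:
A4 D4 Eb4 G4 | F4 Bb3 C4 Eb4 | D4 G3 A3 C4 | Bb3 Eb3 F3 A3 | G3 C3 D3 F3
Every group is a transposition down a 3rd of the one before; no shorter unit works.

4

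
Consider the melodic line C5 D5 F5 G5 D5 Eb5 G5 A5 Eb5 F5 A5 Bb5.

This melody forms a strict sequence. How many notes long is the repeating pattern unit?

4

12 notes total. Splitting into 3 groups of 4:
C5 D5 F5 G5 | D5 Eb5 G5 A5 | Eb5 F5 A5 Bb5
That's a consistent up a 2nd shift per cell, and no other grouping gives one.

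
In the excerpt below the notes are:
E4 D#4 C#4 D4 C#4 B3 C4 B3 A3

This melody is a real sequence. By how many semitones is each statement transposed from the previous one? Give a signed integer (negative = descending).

-2

With a 3-note motive the entries are E4, D4, C4, each down a 2nd from the previous.
Counting half-steps from E4 to D4: -2.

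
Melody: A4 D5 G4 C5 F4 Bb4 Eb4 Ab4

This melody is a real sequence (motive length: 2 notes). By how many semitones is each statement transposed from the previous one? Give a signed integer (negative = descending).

-2

With a 2-note motive the entries are A4, G4, F4, Eb4, each down a 2nd from the previous.
Counting half-steps from A4 to G4: -2.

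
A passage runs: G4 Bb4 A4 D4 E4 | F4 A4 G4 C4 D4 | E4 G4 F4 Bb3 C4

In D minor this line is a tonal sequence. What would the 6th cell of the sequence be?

Bb3 D4 C4 F3 G3

The 5-note cells begin on G4, F4, E4 — each down a 2nd from the last.
Continuing the starts: D4 → C4 → Bb3.
So cell 6 is Bb3 D4 C4 F3 G3.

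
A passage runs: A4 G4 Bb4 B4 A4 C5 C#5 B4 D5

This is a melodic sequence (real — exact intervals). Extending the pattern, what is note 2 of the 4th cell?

C#5

The unit is 3 notes. Position-2 pitches of the 3 shown cells: G4, A4, B4.
From B4, up a 2nd gives C#5.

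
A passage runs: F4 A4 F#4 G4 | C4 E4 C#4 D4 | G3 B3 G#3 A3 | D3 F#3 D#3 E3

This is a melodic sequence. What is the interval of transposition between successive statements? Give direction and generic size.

With a 4-note motive the entries are F4, C4, G3, D3, each down a 4th from the previous.
F4 to C4 is down a 4th.

down a 4th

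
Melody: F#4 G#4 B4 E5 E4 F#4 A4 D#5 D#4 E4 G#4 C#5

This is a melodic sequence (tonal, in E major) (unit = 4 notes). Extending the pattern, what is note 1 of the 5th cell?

B3

Grouping in 4s, the 1st note of each cell is F#4, E4, D#4.
Carrying that down a 2nd forward: C#4 → B3.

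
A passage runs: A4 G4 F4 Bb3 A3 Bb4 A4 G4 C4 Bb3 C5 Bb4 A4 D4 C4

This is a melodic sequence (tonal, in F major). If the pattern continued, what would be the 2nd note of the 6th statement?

The unit is 5 notes. Position-2 pitches of the 3 shown cells: G4, A4, Bb4.
Carrying that up a 2nd forward: C5 → D5 → E5.

E5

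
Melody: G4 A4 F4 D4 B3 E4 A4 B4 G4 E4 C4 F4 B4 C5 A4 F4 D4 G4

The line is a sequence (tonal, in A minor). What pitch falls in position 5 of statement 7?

With 6-note cells, note 5 of each statement runs B3, C4, D4.
Each moves up a 2nd. Continuing: E4 → F4 → G4 → A4.

A4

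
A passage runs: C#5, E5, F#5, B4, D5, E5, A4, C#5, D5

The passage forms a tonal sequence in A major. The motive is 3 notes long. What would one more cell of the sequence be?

With a 3-note motive the entries are C#5, B4, A4, each down a 2nd from the previous.
Statement 4 starts on G#4 and keeps the same diatonic contour: G#4 B4 C#5.

G#4 B4 C#5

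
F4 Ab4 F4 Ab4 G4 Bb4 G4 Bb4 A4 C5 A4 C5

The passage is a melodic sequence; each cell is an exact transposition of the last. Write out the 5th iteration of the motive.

With a 4-note motive the entries are F4, G4, A4, each up a 2nd from the previous.
Extending up a 2nd: B4 → C#5.
So cell 5 is C#5 E5 C#5 E5.

C#5 E5 C#5 E5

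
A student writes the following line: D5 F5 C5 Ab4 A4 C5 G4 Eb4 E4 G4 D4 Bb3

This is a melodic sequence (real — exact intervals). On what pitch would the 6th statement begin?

With a 4-note motive the entries are D5, A4, E4, each down a 4th from the previous.
Extending the heads down a 4th: B3 → F#3 → C#3.

C#3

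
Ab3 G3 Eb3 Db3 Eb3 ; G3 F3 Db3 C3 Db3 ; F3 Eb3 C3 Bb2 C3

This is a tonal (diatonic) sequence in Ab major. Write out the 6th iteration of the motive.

C3 Bb2 G2 F2 G2

Taking 5-note groups, the heads are Ab3, G3, F3: the pattern moves down a 2nd.
Continuing the starts: Eb3 → Db3 → C3.
From C3 the diatonic shape gives C3 Bb2 G2 F2 G2.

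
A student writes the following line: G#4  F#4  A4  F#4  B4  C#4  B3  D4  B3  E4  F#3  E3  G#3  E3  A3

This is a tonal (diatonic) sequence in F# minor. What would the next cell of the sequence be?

B2 A2 C#3 A2 D3

The 5-note cells begin on G#4, C#4, F#3 — each down a 5th from the last.
So cell 4 is B2 A2 C#3 A2 D3.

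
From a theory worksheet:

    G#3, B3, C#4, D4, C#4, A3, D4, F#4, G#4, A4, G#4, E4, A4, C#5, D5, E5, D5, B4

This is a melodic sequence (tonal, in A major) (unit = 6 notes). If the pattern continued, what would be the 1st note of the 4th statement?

Grouping in 6s, the 1st note of each cell is G#3, D4, A4.
Each moves up a 5th; the next is E5.

E5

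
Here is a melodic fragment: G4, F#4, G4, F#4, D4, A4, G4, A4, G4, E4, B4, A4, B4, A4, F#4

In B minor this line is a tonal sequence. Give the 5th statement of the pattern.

With a 5-note motive the entries are G4, A4, B4, each up a 2nd from the previous.
Carrying on: C#5 → D5.
From D5 the diatonic shape gives D5 C#5 D5 C#5 A4.

D5 C#5 D5 C#5 A4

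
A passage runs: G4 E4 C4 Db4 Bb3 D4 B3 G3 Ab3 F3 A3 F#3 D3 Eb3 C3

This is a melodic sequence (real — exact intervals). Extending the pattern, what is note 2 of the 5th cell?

Grouping in 5s, the 2nd note of each cell is E4, B3, F#3.
Carrying that down a 4th forward: C#3 → G#2.

G#2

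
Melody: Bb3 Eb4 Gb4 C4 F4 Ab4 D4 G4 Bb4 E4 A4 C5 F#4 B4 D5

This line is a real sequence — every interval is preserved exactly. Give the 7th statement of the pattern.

With a 3-note motive the entries are Bb3, C4, D4, E4, F#4, each up a 2nd from the previous.
Continuing the starts: G#4 → A#4.
Statement 7 starts on A#4 and keeps the same exact contour: A#4 D#5 F#5.

A#4 D#5 F#5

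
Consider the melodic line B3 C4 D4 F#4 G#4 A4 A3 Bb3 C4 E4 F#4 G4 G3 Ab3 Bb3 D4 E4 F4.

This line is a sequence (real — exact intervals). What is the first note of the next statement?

F3

The 6-note cells begin on B3, A3, G3 — each down a 2nd from the last.
The next head, down a 2nd from G3, is F3.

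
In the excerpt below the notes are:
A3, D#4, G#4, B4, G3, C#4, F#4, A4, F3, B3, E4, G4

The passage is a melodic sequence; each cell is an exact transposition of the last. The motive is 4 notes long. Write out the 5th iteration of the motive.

With a 4-note motive the entries are A3, G3, F3, each down a 2nd from the previous.
Continuing the starts: Eb3 → Db3.
So cell 5 is Db3 G3 C4 Eb4.

Db3 G3 C4 Eb4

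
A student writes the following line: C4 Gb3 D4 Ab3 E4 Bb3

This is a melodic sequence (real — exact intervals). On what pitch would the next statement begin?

With a 2-note motive the entries are C4, D4, E4, each up a 2nd from the previous.
The next head, up a 2nd from E4, is F#4.

F#4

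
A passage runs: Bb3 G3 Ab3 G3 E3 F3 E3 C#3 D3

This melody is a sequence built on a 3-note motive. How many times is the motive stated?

9 notes in groups of 3 gives 9/3 = 3 statements.
Starts: Bb3, G3, E3 — each down a 3rd.

3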